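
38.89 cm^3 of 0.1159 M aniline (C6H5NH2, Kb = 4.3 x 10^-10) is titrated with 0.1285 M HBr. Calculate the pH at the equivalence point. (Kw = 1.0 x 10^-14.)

2.92

n(C6H5NH2) = 0.1159 x 0.03889 = 0.004507 mol; V(HBr) at equivalence = 0.004507/0.1285 = 0.03508 L.
At equivalence the base is fully converted to C6H5NH3+; total volume = 0.07397 L, so [C6H5NH3+] = 0.004507/0.07397 = 0.06094 M.
Ka(C6H5NH3+) = Kw/Kb = 1.0e-14 / 4.3 x 10^-10 = 2.33e-5.
[H^+] = sqrt(Ka x [C6H5NH3+]) = sqrt(2.33e-5 x 0.06094) = 0.00119 M.
pH = -log(0.00119) = 2.92.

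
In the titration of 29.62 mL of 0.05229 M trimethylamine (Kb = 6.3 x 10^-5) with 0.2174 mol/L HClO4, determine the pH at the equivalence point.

n((CH3)3N) = 0.05229 x 0.02962 = 0.001549 mol; V(HClO4) at equivalence = 0.001549/0.2174 = 0.007124 L.
At equivalence the base is fully converted to (CH3)3NH+; total volume = 0.03674 L, so [(CH3)3NH+] = 0.001549/0.03674 = 0.04215 M.
Ka((CH3)3NH+) = Kw/Kb = 1.0e-14 / 6.3 x 10^-5 = 1.59e-10.
[H^+] = sqrt(Ka x [(CH3)3NH+]) = sqrt(1.59e-10 x 0.04215) = 2.59e-6 M.
pH = -log(2.59e-6) = 5.59.

5.59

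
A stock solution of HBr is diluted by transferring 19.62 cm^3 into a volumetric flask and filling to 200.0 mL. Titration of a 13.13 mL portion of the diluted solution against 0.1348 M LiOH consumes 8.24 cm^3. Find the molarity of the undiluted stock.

n(LiOH) = 0.1348 x 0.008240 = 0.001111 mol.
n(HBr) in the aliquot = 0.001111 mol.
[diluted HBr] = 0.001111 / 0.01313 = 0.08460 M.
Dilution factor = 200.0/19.62 = 10.19, so [stock] = 0.08460 x 10.19 = 0.862 M.

0.862 M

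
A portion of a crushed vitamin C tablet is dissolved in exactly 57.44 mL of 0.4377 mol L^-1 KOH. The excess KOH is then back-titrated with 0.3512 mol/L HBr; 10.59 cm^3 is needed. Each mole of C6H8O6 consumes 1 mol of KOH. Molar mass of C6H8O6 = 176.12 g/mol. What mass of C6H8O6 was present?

3.77 g

Total n(KOH) added = 0.4377 x 0.05744 = 0.02514 mol.
n(HBr) used = 0.3512 x 0.01059 = 0.003719 mol, which equals the excess n(KOH).
So n(KOH) consumed by the sample = 0.02514 - 0.003719 = 0.02142 mol.
n(C6H8O6) = 0.02142 / 1 = 0.02142 mol.
mass = 0.02142 mol x 176.12 g/mol = 3.77 g.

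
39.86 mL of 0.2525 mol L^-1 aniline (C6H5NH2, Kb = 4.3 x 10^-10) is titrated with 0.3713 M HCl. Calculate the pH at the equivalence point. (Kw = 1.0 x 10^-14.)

2.73

n(C6H5NH2) = 0.2525 x 0.03986 = 0.01006 mol; V(HCl) at equivalence = 0.01006/0.3713 = 0.02711 L.
At equivalence the base is fully converted to C6H5NH3+; total volume = 0.06697 L, so [C6H5NH3+] = 0.01006/0.06697 = 0.1503 M.
Ka(C6H5NH3+) = Kw/Kb = 1.0e-14 / 4.3 x 10^-10 = 2.33e-5.
[H^+] = sqrt(Ka x [C6H5NH3+]) = sqrt(2.33e-5 x 0.1503) = 0.00187 M.
pH = -log(0.00187) = 2.73.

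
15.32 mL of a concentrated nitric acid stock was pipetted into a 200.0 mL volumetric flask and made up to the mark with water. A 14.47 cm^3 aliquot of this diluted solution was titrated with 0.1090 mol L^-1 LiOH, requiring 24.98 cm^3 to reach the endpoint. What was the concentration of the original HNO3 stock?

n(LiOH) = 0.1090 x 0.02498 = 0.002723 mol.
n(HNO3) in the aliquot = 0.002723 mol.
[diluted HNO3] = 0.002723 / 0.01447 = 0.1882 M.
Dilution factor = 200.0/15.32 = 13.05, so [stock] = 0.1882 x 13.05 = 2.46 M.

2.46 M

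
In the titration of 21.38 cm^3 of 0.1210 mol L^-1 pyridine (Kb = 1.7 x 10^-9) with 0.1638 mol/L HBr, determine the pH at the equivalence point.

3.19

n(C5H5N) = 0.1210 x 0.02138 = 0.002587 mol; V(HBr) at equivalence = 0.002587/0.1638 = 0.01579 L.
At equivalence the base is fully converted to C5H5NH+; total volume = 0.03717 L, so [C5H5NH+] = 0.002587/0.03717 = 0.06959 M.
Ka(C5H5NH+) = Kw/Kb = 1.0e-14 / 1.7 x 10^-9 = 5.88e-6.
[H^+] = sqrt(Ka x [C5H5NH+]) = sqrt(5.88e-6 x 0.06959) = 0.000640 M.
pH = -log(0.000640) = 3.19.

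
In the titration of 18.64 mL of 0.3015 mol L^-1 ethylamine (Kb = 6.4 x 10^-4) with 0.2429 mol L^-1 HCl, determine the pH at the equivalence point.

5.84

n(C2H5NH2) = 0.3015 x 0.01864 = 0.005620 mol; V(HCl) at equivalence = 0.005620/0.2429 = 0.02314 L.
At equivalence the base is fully converted to C2H5NH3+; total volume = 0.04178 L, so [C2H5NH3+] = 0.005620/0.04178 = 0.1345 M.
Ka(C2H5NH3+) = Kw/Kb = 1.0e-14 / 6.4 x 10^-4 = 1.56e-11.
[H^+] = sqrt(Ka x [C2H5NH3+]) = sqrt(1.56e-11 x 0.1345) = 1.45e-6 M.
pH = -log(1.45e-6) = 5.84.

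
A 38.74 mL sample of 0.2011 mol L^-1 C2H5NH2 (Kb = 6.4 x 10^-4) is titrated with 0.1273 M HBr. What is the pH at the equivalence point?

5.96

n(C2H5NH2) = 0.2011 x 0.03874 = 0.007791 mol; V(HBr) at equivalence = 0.007791/0.1273 = 0.06120 L.
At equivalence the base is fully converted to C2H5NH3+; total volume = 0.09994 L, so [C2H5NH3+] = 0.007791/0.09994 = 0.07795 M.
Ka(C2H5NH3+) = Kw/Kb = 1.0e-14 / 6.4 x 10^-4 = 1.56e-11.
[H^+] = sqrt(Ka x [C2H5NH3+]) = sqrt(1.56e-11 x 0.07795) = 1.10e-6 M.
pH = -log(1.10e-6) = 5.96.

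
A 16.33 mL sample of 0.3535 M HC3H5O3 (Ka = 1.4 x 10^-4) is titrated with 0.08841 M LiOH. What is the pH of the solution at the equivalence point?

8.35

n(HC3H5O3) = 0.3535 x 0.01633 = 0.005773 mol; V(LiOH) at equivalence = 0.005773/0.08841 = 0.06529 L.
At equivalence all the acid is converted to C3H5O3-; total volume = 0.01633 + 0.06529 = 0.08162 L, so [C3H5O3-] = 0.005773/0.08162 = 0.07072 M.
Kb = Kw/Ka = 1.0e-14 / 1.4 x 10^-4 = 7.14e-11.
[OH^-] = sqrt(Kb x [C3H5O3-]) = sqrt(7.14e-11 x 0.07072) = 2.25e-6 M.
pOH = 5.65, so pH = 14.00 - 5.65 = 8.35.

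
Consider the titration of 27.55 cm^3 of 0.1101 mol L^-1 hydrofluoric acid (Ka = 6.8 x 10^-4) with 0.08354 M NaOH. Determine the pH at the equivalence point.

n(HF) = 0.1101 x 0.02755 = 0.003033 mol; V(NaOH) at equivalence = 0.003033/0.08354 = 0.03631 L.
At equivalence all the acid is converted to F-; total volume = 0.02755 + 0.03631 = 0.06386 L, so [F-] = 0.003033/0.06386 = 0.04750 M.
Kb = Kw/Ka = 1.0e-14 / 6.8 x 10^-4 = 1.47e-11.
[OH^-] = sqrt(Kb x [F-]) = sqrt(1.47e-11 x 0.04750) = 8.36e-7 M.
pOH = 6.08, so pH = 14.00 - 6.08 = 7.92.

7.92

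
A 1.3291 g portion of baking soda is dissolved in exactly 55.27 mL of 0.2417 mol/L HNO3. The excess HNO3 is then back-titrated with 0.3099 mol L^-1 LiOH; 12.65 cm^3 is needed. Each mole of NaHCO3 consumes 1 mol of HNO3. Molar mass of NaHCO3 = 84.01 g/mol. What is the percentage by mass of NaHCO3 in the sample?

59.7%

Total n(HNO3) added = 0.2417 x 0.05527 = 0.01336 mol.
n(LiOH) used = 0.3099 x 0.01265 = 0.003920 mol, which equals the excess n(HNO3).
So n(HNO3) consumed by the sample = 0.01336 - 0.003920 = 0.009439 mol.
n(NaHCO3) = 0.009439 / 1 = 0.009439 mol.
mass NaHCO3 = 0.009439 x 84.01 = 0.7929 g, so %NaHCO3 = 0.7929/1.3291 x 100 = 59.7%.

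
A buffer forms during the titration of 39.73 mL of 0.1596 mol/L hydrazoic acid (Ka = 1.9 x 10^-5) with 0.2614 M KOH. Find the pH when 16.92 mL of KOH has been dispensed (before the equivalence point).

Initial n(HN3) = 0.1596 x 0.03973 = 0.006341 mol.
n(KOH) added = 0.2614 x 0.01692 = 0.004423 mol, converting that many moles of HN3 to N3-.
Remaining n(HN3) = 0.001918 mol; n(N3-) = 0.004423 mol.
By Henderson-Hasselbalch, pH = pKa + log([A^-]/[HA]) = 4.72 + log(0.004423/0.001918) = 4.72 + (+0.36) = 5.08.

5.08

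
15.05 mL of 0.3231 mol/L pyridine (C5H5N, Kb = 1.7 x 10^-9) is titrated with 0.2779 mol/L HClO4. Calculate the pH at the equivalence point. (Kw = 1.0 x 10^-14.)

3.03

n(C5H5N) = 0.3231 x 0.01505 = 0.004863 mol; V(HClO4) at equivalence = 0.004863/0.2779 = 0.01750 L.
At equivalence the base is fully converted to C5H5NH+; total volume = 0.03255 L, so [C5H5NH+] = 0.004863/0.03255 = 0.1494 M.
Ka(C5H5NH+) = Kw/Kb = 1.0e-14 / 1.7 x 10^-9 = 5.88e-6.
[H^+] = sqrt(Ka x [C5H5NH+]) = sqrt(5.88e-6 x 0.1494) = 0.000937 M.
pH = -log(0.000937) = 3.03.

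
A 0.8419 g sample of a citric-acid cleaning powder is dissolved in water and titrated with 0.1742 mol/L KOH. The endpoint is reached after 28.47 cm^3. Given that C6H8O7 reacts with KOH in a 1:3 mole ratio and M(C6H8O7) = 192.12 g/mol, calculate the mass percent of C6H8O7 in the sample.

37.7%

n(KOH) = 0.1742 x 0.02847 = 0.004959 mol.
n(C6H8O7) = 0.004959 / 3 = 0.001653 mol.
mass of C6H8O7 = 0.001653 x 192.12 = 0.3176 g.
% purity = 0.3176 / 0.8419 x 100 = 37.7%.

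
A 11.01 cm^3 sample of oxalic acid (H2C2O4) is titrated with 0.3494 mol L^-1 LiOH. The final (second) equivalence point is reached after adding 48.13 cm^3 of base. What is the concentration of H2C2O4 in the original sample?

0.764 M

n(LiOH) = 0.3494 x 0.04813 = 0.01682 mol.
At the final (second) equivalence point, 2 mol OH^- react per mol H2C2O4, so n(H2C2O4) = 0.01682 / 2 = 0.008408 mol.
[H2C2O4] = 0.008408 / 0.01101 L = 0.764 M.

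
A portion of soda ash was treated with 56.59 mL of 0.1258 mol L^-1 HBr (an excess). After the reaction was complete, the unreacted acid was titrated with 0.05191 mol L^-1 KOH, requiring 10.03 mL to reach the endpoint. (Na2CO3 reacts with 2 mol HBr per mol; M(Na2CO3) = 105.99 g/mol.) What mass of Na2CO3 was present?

Total n(HBr) added = 0.1258 x 0.05659 = 0.007119 mol.
n(KOH) used = 0.05191 x 0.01003 = 0.0005207 mol, which equals the excess n(HBr).
So n(HBr) consumed by the sample = 0.007119 - 0.0005207 = 0.006598 mol.
n(Na2CO3) = 0.006598 / 2 = 0.003299 mol.
mass = 0.003299 mol x 105.99 g/mol = 0.350 g.

0.350 g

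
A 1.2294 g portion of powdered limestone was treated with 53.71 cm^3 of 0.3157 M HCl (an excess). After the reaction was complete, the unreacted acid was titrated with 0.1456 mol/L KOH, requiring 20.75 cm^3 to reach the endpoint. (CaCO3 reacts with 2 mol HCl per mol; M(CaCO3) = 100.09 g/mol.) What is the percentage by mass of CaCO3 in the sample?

Total n(HCl) added = 0.3157 x 0.05371 = 0.01696 mol.
n(KOH) used = 0.1456 x 0.02075 = 0.003021 mol, which equals the excess n(HCl).
So n(HCl) consumed by the sample = 0.01696 - 0.003021 = 0.01394 mol.
n(CaCO3) = 0.01394 / 2 = 0.006968 mol.
mass CaCO3 = 0.006968 x 100.09 = 0.6974 g, so %CaCO3 = 0.6974/1.2294 x 100 = 56.7%.

56.7%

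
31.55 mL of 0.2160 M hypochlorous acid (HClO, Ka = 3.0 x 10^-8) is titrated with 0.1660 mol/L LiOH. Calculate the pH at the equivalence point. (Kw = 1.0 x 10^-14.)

10.25

n(HClO) = 0.2160 x 0.03155 = 0.006815 mol; V(LiOH) at equivalence = 0.006815/0.1660 = 0.04105 L.
At equivalence all the acid is converted to ClO-; total volume = 0.03155 + 0.04105 = 0.07260 L, so [ClO-] = 0.006815/0.07260 = 0.09386 M.
Kb = Kw/Ka = 1.0e-14 / 3.0 x 10^-8 = 3.33e-7.
[OH^-] = sqrt(Kb x [ClO-]) = sqrt(3.33e-7 x 0.09386) = 0.000177 M.
pOH = 3.75, so pH = 14.00 - 3.75 = 10.25.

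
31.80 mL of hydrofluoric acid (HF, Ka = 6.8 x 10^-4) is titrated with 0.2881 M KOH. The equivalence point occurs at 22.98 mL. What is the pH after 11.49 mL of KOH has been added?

11.49 mL is exactly half the equivalence volume (22.98/2), i.e. the half-equivalence point.
There, n(HA) = n(A^-), so pH = pKa = -log(6.8 x 10^-4) = 3.17.

3.17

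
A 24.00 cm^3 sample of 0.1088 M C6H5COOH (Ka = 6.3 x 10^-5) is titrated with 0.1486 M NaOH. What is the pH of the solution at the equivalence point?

n(C6H5COOH) = 0.1088 x 0.02400 = 0.002611 mol; V(NaOH) at equivalence = 0.002611/0.1486 = 0.01757 L.
At equivalence all the acid is converted to C6H5COO-; total volume = 0.02400 + 0.01757 = 0.04157 L, so [C6H5COO-] = 0.002611/0.04157 = 0.06281 M.
Kb = Kw/Ka = 1.0e-14 / 6.3 x 10^-5 = 1.59e-10.
[OH^-] = sqrt(Kb x [C6H5COO-]) = sqrt(1.59e-10 x 0.06281) = 3.16e-6 M.
pOH = 5.50, so pH = 14.00 - 5.50 = 8.50.

8.50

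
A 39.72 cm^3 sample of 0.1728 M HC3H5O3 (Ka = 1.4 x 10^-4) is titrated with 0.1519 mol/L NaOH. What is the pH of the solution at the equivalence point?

n(HC3H5O3) = 0.1728 x 0.03972 = 0.006864 mol; V(NaOH) at equivalence = 0.006864/0.1519 = 0.04519 L.
At equivalence all the acid is converted to C3H5O3-; total volume = 0.03972 + 0.04519 = 0.08491 L, so [C3H5O3-] = 0.006864/0.08491 = 0.08084 M.
Kb = Kw/Ka = 1.0e-14 / 1.4 x 10^-4 = 7.14e-11.
[OH^-] = sqrt(Kb x [C3H5O3-]) = sqrt(7.14e-11 x 0.08084) = 2.40e-6 M.
pOH = 5.62, so pH = 14.00 - 5.62 = 8.38.

8.38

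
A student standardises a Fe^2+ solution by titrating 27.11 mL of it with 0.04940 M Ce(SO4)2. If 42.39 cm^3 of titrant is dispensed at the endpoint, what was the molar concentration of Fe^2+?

n(Ce(SO4)2) = 0.04940 x 0.04239 = 0.002094 mol.
From the balanced equation, 1 mol Ce(SO4)2 reacts with 1 mol Fe^2+, so n(Fe^2+) = 0.002094 x 1/1 = 0.002094 mol.
[Fe^2+] = 0.002094 / 0.02711 L = 0.0772 M.

0.0772 M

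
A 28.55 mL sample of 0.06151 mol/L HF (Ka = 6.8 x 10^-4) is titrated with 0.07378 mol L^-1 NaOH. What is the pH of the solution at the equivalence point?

7.85

n(HF) = 0.06151 x 0.02855 = 0.001756 mol; V(NaOH) at equivalence = 0.001756/0.07378 = 0.02380 L.
At equivalence all the acid is converted to F-; total volume = 0.02855 + 0.02380 = 0.05235 L, so [F-] = 0.001756/0.05235 = 0.03354 M.
Kb = Kw/Ka = 1.0e-14 / 6.8 x 10^-4 = 1.47e-11.
[OH^-] = sqrt(Kb x [F-]) = sqrt(1.47e-11 x 0.03354) = 7.02e-7 M.
pOH = 6.15, so pH = 14.00 - 6.15 = 7.85.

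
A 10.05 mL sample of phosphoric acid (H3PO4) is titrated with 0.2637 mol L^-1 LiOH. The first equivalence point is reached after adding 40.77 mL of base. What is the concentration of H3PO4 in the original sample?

n(LiOH) = 0.2637 x 0.04077 = 0.01075 mol.
At the first equivalence point, 1 mol OH^- react per mol H3PO4, so n(H3PO4) = 0.01075 / 1 = 0.01075 mol.
[H3PO4] = 0.01075 / 0.01005 L = 1.07 M.

1.07 M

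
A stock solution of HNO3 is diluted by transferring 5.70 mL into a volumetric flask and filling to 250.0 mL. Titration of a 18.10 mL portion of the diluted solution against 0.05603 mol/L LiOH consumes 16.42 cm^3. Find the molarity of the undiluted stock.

n(LiOH) = 0.05603 x 0.01642 = 0.0009200 mol.
n(HNO3) in the aliquot = 0.0009200 mol.
[diluted HNO3] = 0.0009200 / 0.01810 = 0.05083 M.
Dilution factor = 250.0/5.700 = 43.86, so [stock] = 0.05083 x 43.86 = 2.23 M.

2.23 M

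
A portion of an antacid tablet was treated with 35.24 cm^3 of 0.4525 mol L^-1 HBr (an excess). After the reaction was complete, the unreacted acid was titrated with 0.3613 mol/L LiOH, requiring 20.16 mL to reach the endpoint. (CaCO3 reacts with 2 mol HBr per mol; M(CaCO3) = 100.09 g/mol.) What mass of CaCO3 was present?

0.434 g

Total n(HBr) added = 0.4525 x 0.03524 = 0.01595 mol.
n(LiOH) used = 0.3613 x 0.02016 = 0.007284 mol, which equals the excess n(HBr).
So n(HBr) consumed by the sample = 0.01595 - 0.007284 = 0.008662 mol.
n(CaCO3) = 0.008662 / 2 = 0.004331 mol.
mass = 0.004331 mol x 100.09 g/mol = 0.434 g.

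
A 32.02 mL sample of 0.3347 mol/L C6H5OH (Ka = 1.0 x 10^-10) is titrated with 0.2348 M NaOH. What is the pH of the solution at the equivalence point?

11.57

n(C6H5OH) = 0.3347 x 0.03202 = 0.01072 mol; V(NaOH) at equivalence = 0.01072/0.2348 = 0.04564 L.
At equivalence all the acid is converted to C6H5O-; total volume = 0.03202 + 0.04564 = 0.07766 L, so [C6H5O-] = 0.01072/0.07766 = 0.1380 M.
Kb = Kw/Ka = 1.0e-14 / 1.0 x 10^-10 = 0.000100.
[OH^-] = sqrt(Kb x [C6H5O-]) = sqrt(0.000100 x 0.1380) = 0.00371 M.
pOH = 2.43, so pH = 14.00 - 2.43 = 11.57.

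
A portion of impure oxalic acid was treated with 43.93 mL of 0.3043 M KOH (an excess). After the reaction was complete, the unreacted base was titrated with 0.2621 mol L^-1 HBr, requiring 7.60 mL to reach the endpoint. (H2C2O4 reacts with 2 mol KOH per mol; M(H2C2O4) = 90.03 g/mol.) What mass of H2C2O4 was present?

0.512 g

Total n(KOH) added = 0.3043 x 0.04393 = 0.01337 mol.
n(HBr) used = 0.2621 x 0.007600 = 0.001992 mol, which equals the excess n(KOH).
So n(KOH) consumed by the sample = 0.01337 - 0.001992 = 0.01138 mol.
n(H2C2O4) = 0.01138 / 2 = 0.005688 mol.
mass = 0.005688 mol x 90.03 g/mol = 0.512 g.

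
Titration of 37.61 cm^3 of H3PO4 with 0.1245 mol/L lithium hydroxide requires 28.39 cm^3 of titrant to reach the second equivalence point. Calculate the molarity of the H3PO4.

n(LiOH) = 0.1245 x 0.02839 = 0.003535 mol.
At the second equivalence point, 2 mol OH^- react per mol H3PO4, so n(H3PO4) = 0.003535 / 2 = 0.001767 mol.
[H3PO4] = 0.001767 / 0.03761 L = 0.0470 M.

0.0470 M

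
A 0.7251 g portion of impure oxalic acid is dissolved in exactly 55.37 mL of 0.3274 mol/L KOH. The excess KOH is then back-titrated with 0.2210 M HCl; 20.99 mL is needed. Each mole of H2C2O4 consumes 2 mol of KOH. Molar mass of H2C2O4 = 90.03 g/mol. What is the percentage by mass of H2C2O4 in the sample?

83.7%

Total n(KOH) added = 0.3274 x 0.05537 = 0.01813 mol.
n(HCl) used = 0.2210 x 0.02099 = 0.004639 mol, which equals the excess n(KOH).
So n(KOH) consumed by the sample = 0.01813 - 0.004639 = 0.01349 mol.
n(H2C2O4) = 0.01349 / 2 = 0.006745 mol.
mass H2C2O4 = 0.006745 x 90.03 = 0.6072 g, so %H2C2O4 = 0.6072/0.7251 x 100 = 83.7%.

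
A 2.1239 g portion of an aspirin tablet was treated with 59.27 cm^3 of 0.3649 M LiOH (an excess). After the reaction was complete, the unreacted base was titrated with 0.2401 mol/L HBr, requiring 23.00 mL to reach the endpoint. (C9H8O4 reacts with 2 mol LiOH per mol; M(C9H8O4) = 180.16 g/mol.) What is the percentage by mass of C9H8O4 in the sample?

68.3%

Total n(LiOH) added = 0.3649 x 0.05927 = 0.02163 mol.
n(HBr) used = 0.2401 x 0.02300 = 0.005522 mol, which equals the excess n(LiOH).
So n(LiOH) consumed by the sample = 0.02163 - 0.005522 = 0.01611 mol.
n(C9H8O4) = 0.01611 / 2 = 0.008053 mol.
mass C9H8O4 = 0.008053 x 180.16 = 1.451 g, so %C9H8O4 = 1.451/2.1239 x 100 = 68.3%.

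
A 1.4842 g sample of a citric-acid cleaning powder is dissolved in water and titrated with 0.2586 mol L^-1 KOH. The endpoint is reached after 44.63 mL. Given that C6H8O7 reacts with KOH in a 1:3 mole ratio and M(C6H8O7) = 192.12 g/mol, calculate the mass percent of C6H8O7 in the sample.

n(KOH) = 0.2586 x 0.04463 = 0.01154 mol.
n(C6H8O7) = 0.01154 / 3 = 0.003847 mol.
mass of C6H8O7 = 0.003847 x 192.12 = 0.7391 g.
% purity = 0.7391 / 1.4842 x 100 = 49.8%.

49.8%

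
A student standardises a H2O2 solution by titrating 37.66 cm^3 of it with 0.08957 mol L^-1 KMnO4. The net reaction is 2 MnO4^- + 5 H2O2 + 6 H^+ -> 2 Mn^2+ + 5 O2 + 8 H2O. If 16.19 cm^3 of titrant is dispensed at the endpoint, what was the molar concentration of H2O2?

n(KMnO4) = 0.08957 x 0.01619 = 0.001450 mol.
From the balanced equation, 2 mol KMnO4 reacts with 5 mol H2O2, so n(H2O2) = 0.001450 x 5/2 = 0.003625 mol.
[H2O2] = 0.003625 / 0.03766 L = 0.0963 M.

0.0963 M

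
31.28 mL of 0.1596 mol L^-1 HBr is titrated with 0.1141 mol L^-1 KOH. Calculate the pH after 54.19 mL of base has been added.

12.14

n(acid) = 0.1596 x 0.03128 = 0.004992 mol; n(KOH) added = 0.1141 x 0.05419 = 0.006183 mol.
Base is in excess by 0.006183 - 0.004992 = 0.001191 mol in a total volume of 0.08547 L.
[OH^-] = 0.001191/0.08547 = 0.01393 M, so pOH = 1.86 and pH = 14.00 - 1.86 = 12.14.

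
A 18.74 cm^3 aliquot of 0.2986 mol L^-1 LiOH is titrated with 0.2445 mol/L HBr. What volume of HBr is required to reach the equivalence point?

22.9 mL

n(LiOH) = 0.2986 mol/L x 0.01874 L = 0.005596 mol.
At equivalence n(HBr) = n(LiOH) = 0.005596 mol.
V(HBr) = 0.005596 / 0.2445 = 0.02289 L = 22.9 mL.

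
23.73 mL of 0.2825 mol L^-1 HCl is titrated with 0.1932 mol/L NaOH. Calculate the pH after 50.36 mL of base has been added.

12.61

n(acid) = 0.2825 x 0.02373 = 0.006704 mol; n(NaOH) added = 0.1932 x 0.05036 = 0.009730 mol.
Base is in excess by 0.009730 - 0.006704 = 0.003026 mol in a total volume of 0.07409 L.
[OH^-] = 0.003026/0.07409 = 0.04084 M, so pOH = 1.39 and pH = 14.00 - 1.39 = 12.61.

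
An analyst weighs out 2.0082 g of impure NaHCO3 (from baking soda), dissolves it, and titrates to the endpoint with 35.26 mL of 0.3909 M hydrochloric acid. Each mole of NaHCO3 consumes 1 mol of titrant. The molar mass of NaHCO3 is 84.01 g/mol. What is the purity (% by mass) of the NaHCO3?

57.7%

n(HCl) = 0.3909 x 0.03526 = 0.01378 mol.
n(NaHCO3) = 0.01378 / 1 = 0.01378 mol.
mass of NaHCO3 = 0.01378 x 84.01 = 1.158 g.
% purity = 1.158 / 2.0082 x 100 = 57.7%.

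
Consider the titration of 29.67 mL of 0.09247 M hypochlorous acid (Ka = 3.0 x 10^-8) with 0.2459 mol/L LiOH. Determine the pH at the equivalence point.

n(HClO) = 0.09247 x 0.02967 = 0.002744 mol; V(LiOH) at equivalence = 0.002744/0.2459 = 0.01116 L.
At equivalence all the acid is converted to ClO-; total volume = 0.02967 + 0.01116 = 0.04083 L, so [ClO-] = 0.002744/0.04083 = 0.06720 M.
Kb = Kw/Ka = 1.0e-14 / 3.0 x 10^-8 = 3.33e-7.
[OH^-] = sqrt(Kb x [ClO-]) = sqrt(3.33e-7 x 0.06720) = 0.000150 M.
pOH = 3.82, so pH = 14.00 - 3.82 = 10.18.

10.18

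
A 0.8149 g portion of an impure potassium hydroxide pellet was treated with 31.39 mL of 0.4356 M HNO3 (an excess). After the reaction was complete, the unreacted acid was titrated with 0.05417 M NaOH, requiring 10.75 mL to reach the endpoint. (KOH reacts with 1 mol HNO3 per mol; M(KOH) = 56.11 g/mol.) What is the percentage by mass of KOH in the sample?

Total n(HNO3) added = 0.4356 x 0.03139 = 0.01367 mol.
n(NaOH) used = 0.05417 x 0.01075 = 0.0005823 mol, which equals the excess n(HNO3).
So n(HNO3) consumed by the sample = 0.01367 - 0.0005823 = 0.01309 mol.
n(KOH) = 0.01309 / 1 = 0.01309 mol.
mass KOH = 0.01309 x 56.11 = 0.7345 g, so %KOH = 0.7345/0.8149 x 100 = 90.1%.

90.1%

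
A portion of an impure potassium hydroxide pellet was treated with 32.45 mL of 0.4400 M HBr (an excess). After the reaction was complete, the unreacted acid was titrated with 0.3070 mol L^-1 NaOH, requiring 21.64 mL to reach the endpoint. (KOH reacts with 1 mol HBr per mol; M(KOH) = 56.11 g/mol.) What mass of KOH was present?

Total n(HBr) added = 0.4400 x 0.03245 = 0.01428 mol.
n(NaOH) used = 0.3070 x 0.02164 = 0.006643 mol, which equals the excess n(HBr).
So n(HBr) consumed by the sample = 0.01428 - 0.006643 = 0.007635 mol.
n(KOH) = 0.007635 / 1 = 0.007635 mol.
mass = 0.007635 mol x 56.11 g/mol = 0.428 g.

0.428 g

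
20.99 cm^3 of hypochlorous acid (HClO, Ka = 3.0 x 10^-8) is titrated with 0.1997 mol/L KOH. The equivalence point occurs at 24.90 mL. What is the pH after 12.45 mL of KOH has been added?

12.45 mL is exactly half the equivalence volume (24.90/2), i.e. the half-equivalence point.
There, n(HA) = n(A^-), so pH = pKa = -log(3.0 x 10^-8) = 7.52.

7.52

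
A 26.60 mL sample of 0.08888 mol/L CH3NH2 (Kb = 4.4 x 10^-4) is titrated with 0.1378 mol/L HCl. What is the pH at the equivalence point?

5.96

n(CH3NH2) = 0.08888 x 0.02660 = 0.002364 mol; V(HCl) at equivalence = 0.002364/0.1378 = 0.01716 L.
At equivalence the base is fully converted to CH3NH3+; total volume = 0.04376 L, so [CH3NH3+] = 0.002364/0.04376 = 0.05403 M.
Ka(CH3NH3+) = Kw/Kb = 1.0e-14 / 4.4 x 10^-4 = 2.27e-11.
[H^+] = sqrt(Ka x [CH3NH3+]) = sqrt(2.27e-11 x 0.05403) = 1.11e-6 M.
pH = -log(1.11e-6) = 5.96.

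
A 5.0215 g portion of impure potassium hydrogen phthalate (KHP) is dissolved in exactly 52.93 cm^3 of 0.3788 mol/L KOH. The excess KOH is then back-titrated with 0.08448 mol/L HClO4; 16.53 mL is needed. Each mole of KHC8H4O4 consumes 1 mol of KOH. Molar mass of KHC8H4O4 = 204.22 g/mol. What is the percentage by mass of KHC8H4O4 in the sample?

75.9%

Total n(KOH) added = 0.3788 x 0.05293 = 0.02005 mol.
n(HClO4) used = 0.08448 x 0.01653 = 0.001396 mol, which equals the excess n(KOH).
So n(KOH) consumed by the sample = 0.02005 - 0.001396 = 0.01865 mol.
n(KHC8H4O4) = 0.01865 / 1 = 0.01865 mol.
mass KHC8H4O4 = 0.01865 x 204.22 = 3.809 g, so %KHC8H4O4 = 3.809/5.0215 x 100 = 75.9%.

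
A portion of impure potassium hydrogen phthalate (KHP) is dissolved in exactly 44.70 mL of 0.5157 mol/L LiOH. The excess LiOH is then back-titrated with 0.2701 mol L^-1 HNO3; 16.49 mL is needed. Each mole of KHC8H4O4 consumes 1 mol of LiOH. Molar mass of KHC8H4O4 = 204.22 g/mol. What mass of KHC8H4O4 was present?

3.80 g

Total n(LiOH) added = 0.5157 x 0.04470 = 0.02305 mol.
n(HNO3) used = 0.2701 x 0.01649 = 0.004454 mol, which equals the excess n(LiOH).
So n(LiOH) consumed by the sample = 0.02305 - 0.004454 = 0.01860 mol.
n(KHC8H4O4) = 0.01860 / 1 = 0.01860 mol.
mass = 0.01860 mol x 204.22 g/mol = 3.80 g.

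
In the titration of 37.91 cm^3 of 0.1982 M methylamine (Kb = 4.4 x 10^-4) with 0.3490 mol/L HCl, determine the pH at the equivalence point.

5.77

n(CH3NH2) = 0.1982 x 0.03791 = 0.007514 mol; V(HCl) at equivalence = 0.007514/0.3490 = 0.02153 L.
At equivalence the base is fully converted to CH3NH3+; total volume = 0.05944 L, so [CH3NH3+] = 0.007514/0.05944 = 0.1264 M.
Ka(CH3NH3+) = Kw/Kb = 1.0e-14 / 4.4 x 10^-4 = 2.27e-11.
[H^+] = sqrt(Ka x [CH3NH3+]) = sqrt(2.27e-11 x 0.1264) = 1.69e-6 M.
pH = -log(1.69e-6) = 5.77.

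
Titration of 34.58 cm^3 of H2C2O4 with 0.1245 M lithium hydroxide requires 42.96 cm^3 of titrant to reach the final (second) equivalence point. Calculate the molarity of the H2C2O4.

n(LiOH) = 0.1245 x 0.04296 = 0.005349 mol.
At the final (second) equivalence point, 2 mol OH^- react per mol H2C2O4, so n(H2C2O4) = 0.005349 / 2 = 0.002674 mol.
[H2C2O4] = 0.002674 / 0.03458 L = 0.0773 M.

0.0773 M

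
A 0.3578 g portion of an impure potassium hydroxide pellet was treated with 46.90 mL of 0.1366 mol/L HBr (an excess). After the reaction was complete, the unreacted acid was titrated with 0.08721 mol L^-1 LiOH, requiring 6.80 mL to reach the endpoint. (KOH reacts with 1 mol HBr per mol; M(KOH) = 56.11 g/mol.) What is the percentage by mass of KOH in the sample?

91.2%

Total n(HBr) added = 0.1366 x 0.04690 = 0.006407 mol.
n(LiOH) used = 0.08721 x 0.006800 = 0.0005930 mol, which equals the excess n(HBr).
So n(HBr) consumed by the sample = 0.006407 - 0.0005930 = 0.005814 mol.
n(KOH) = 0.005814 / 1 = 0.005814 mol.
mass KOH = 0.005814 x 56.11 = 0.3262 g, so %KOH = 0.3262/0.3578 x 100 = 91.2%.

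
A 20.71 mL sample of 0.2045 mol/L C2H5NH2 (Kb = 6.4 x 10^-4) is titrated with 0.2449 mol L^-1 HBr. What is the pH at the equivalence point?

n(C2H5NH2) = 0.2045 x 0.02071 = 0.004235 mol; V(HBr) at equivalence = 0.004235/0.2449 = 0.01729 L.
At equivalence the base is fully converted to C2H5NH3+; total volume = 0.03800 L, so [C2H5NH3+] = 0.004235/0.03800 = 0.1114 M.
Ka(C2H5NH3+) = Kw/Kb = 1.0e-14 / 6.4 x 10^-4 = 1.56e-11.
[H^+] = sqrt(Ka x [C2H5NH3+]) = sqrt(1.56e-11 x 0.1114) = 1.32e-6 M.
pH = -log(1.32e-6) = 5.88.

5.88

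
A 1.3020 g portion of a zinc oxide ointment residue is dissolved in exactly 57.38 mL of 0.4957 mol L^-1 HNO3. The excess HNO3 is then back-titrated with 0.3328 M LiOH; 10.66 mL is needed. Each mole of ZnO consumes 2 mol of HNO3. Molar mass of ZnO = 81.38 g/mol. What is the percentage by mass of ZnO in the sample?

77.8%

Total n(HNO3) added = 0.4957 x 0.05738 = 0.02844 mol.
n(LiOH) used = 0.3328 x 0.01066 = 0.003548 mol, which equals the excess n(HNO3).
So n(HNO3) consumed by the sample = 0.02844 - 0.003548 = 0.02490 mol.
n(ZnO) = 0.02490 / 2 = 0.01245 mol.
mass ZnO = 0.01245 x 81.38 = 1.013 g, so %ZnO = 1.013/1.3020 x 100 = 77.8%.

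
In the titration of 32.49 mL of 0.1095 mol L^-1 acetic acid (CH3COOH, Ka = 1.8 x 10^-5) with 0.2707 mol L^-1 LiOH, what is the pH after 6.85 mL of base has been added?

Initial n(CH3COOH) = 0.1095 x 0.03249 = 0.003558 mol.
n(LiOH) added = 0.2707 x 0.006850 = 0.001854 mol, converting that many moles of CH3COOH to CH3COO-.
Remaining n(CH3COOH) = 0.001703 mol; n(CH3COO-) = 0.001854 mol.
By Henderson-Hasselbalch, pH = pKa + log([A^-]/[HA]) = 4.74 + log(0.001854/0.001703) = 4.74 + (+0.04) = 4.78.

4.78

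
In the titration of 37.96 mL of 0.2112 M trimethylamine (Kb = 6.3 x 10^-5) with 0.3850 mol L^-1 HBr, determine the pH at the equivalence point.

5.33

n((CH3)3N) = 0.2112 x 0.03796 = 0.008017 mol; V(HBr) at equivalence = 0.008017/0.3850 = 0.02082 L.
At equivalence the base is fully converted to (CH3)3NH+; total volume = 0.05878 L, so [(CH3)3NH+] = 0.008017/0.05878 = 0.1364 M.
Ka((CH3)3NH+) = Kw/Kb = 1.0e-14 / 6.3 x 10^-5 = 1.59e-10.
[H^+] = sqrt(Ka x [(CH3)3NH+]) = sqrt(1.59e-10 x 0.1364) = 4.65e-6 M.
pH = -log(4.65e-6) = 5.33.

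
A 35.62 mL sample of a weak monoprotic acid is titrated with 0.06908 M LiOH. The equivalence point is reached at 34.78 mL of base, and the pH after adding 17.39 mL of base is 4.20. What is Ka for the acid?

6.3 x 10^-5

17.39 mL is half of the equivalence volume, so this is the half-equivalence point where [HA] = [A^-].
At half-equivalence pH = pKa, so pKa = 4.20.
Ka = 10^(-4.20) = 6.3 x 10^-5.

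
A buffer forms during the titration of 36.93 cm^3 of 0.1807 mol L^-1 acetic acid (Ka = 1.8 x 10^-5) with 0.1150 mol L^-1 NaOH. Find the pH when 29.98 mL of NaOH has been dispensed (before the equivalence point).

4.77

Initial n(CH3COOH) = 0.1807 x 0.03693 = 0.006673 mol.
n(NaOH) added = 0.1150 x 0.02998 = 0.003448 mol, converting that many moles of CH3COOH to CH3COO-.
Remaining n(CH3COOH) = 0.003226 mol; n(CH3COO-) = 0.003448 mol.
By Henderson-Hasselbalch, pH = pKa + log([A^-]/[HA]) = 4.74 + log(0.003448/0.003226) = 4.74 + (+0.03) = 4.77.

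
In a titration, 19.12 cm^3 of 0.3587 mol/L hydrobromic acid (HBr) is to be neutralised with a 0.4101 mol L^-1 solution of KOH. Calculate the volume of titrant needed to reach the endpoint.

16.7 mL

n(HBr) = 0.3587 mol/L x 0.01912 L = 0.006858 mol.
At equivalence n(KOH) = n(HBr) = 0.006858 mol.
V(KOH) = 0.006858 / 0.4101 = 0.01672 L = 16.7 mL.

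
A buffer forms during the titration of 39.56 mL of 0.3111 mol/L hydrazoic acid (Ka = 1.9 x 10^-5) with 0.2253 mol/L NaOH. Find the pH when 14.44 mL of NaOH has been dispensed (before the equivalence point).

4.28

Initial n(HN3) = 0.3111 x 0.03956 = 0.01231 mol.
n(NaOH) added = 0.2253 x 0.01444 = 0.003253 mol, converting that many moles of HN3 to N3-.
Remaining n(HN3) = 0.009054 mol; n(N3-) = 0.003253 mol.
By Henderson-Hasselbalch, pH = pKa + log([A^-]/[HA]) = 4.72 + log(0.003253/0.009054) = 4.72 + (-0.44) = 4.28.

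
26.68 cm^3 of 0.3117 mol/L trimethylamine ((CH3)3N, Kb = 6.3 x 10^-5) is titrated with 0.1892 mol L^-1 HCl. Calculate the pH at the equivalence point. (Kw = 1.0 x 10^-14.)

n((CH3)3N) = 0.3117 x 0.02668 = 0.008316 mol; V(HCl) at equivalence = 0.008316/0.1892 = 0.04395 L.
At equivalence the base is fully converted to (CH3)3NH+; total volume = 0.07063 L, so [(CH3)3NH+] = 0.008316/0.07063 = 0.1177 M.
Ka((CH3)3NH+) = Kw/Kb = 1.0e-14 / 6.3 x 10^-5 = 1.59e-10.
[H^+] = sqrt(Ka x [(CH3)3NH+]) = sqrt(1.59e-10 x 0.1177) = 4.32e-6 M.
pH = -log(4.32e-6) = 5.36.

5.36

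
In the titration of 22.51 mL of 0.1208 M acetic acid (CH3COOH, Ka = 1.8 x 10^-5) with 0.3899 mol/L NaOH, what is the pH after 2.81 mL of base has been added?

4.57

Initial n(CH3COOH) = 0.1208 x 0.02251 = 0.002719 mol.
n(NaOH) added = 0.3899 x 0.002810 = 0.001096 mol, converting that many moles of CH3COOH to CH3COO-.
Remaining n(CH3COOH) = 0.001624 mol; n(CH3COO-) = 0.001096 mol.
By Henderson-Hasselbalch, pH = pKa + log([A^-]/[HA]) = 4.74 + log(0.001096/0.001624) = 4.74 + (-0.17) = 4.57.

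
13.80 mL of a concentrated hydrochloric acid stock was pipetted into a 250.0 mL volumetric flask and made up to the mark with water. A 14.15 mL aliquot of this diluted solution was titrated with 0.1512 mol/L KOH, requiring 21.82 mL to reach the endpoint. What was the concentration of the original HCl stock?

n(KOH) = 0.1512 x 0.02182 = 0.003299 mol.
n(HCl) in the aliquot = 0.003299 mol.
[diluted HCl] = 0.003299 / 0.01415 = 0.2332 M.
Dilution factor = 250.0/13.80 = 18.12, so [stock] = 0.2332 x 18.12 = 4.22 M.

4.22 M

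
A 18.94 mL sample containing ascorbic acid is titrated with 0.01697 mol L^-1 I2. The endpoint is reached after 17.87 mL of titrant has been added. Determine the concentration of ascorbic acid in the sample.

n(I2) = 0.01697 x 0.01787 = 0.0003033 mol.
From the balanced equation, 1 mol I2 reacts with 1 mol ascorbic acid, so n(ascorbic acid) = 0.0003033 x 1/1 = 0.0003033 mol.
[ascorbic acid] = 0.0003033 / 0.01894 L = 0.0160 M.

0.0160 M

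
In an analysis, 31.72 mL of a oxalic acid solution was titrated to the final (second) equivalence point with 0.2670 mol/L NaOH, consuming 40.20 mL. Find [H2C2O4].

n(NaOH) = 0.2670 x 0.04020 = 0.01073 mol.
At the final (second) equivalence point, 2 mol OH^- react per mol H2C2O4, so n(H2C2O4) = 0.01073 / 2 = 0.005367 mol.
[H2C2O4] = 0.005367 / 0.03172 L = 0.169 M.

0.169 M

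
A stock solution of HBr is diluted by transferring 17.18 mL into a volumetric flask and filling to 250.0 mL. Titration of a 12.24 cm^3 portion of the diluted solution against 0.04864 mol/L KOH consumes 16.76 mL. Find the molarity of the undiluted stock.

n(KOH) = 0.04864 x 0.01676 = 0.0008152 mol.
n(HBr) in the aliquot = 0.0008152 mol.
[diluted HBr] = 0.0008152 / 0.01224 = 0.06660 M.
Dilution factor = 250.0/17.18 = 14.55, so [stock] = 0.06660 x 14.55 = 0.969 M.

0.969 M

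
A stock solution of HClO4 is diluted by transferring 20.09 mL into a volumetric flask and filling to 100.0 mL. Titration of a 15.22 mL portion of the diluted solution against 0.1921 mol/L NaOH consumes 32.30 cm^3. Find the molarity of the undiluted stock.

2.03 M

n(NaOH) = 0.1921 x 0.03230 = 0.006205 mol.
n(HClO4) in the aliquot = 0.006205 mol.
[diluted HClO4] = 0.006205 / 0.01522 = 0.4077 M.
Dilution factor = 100.0/20.09 = 4.978, so [stock] = 0.4077 x 4.978 = 2.03 M.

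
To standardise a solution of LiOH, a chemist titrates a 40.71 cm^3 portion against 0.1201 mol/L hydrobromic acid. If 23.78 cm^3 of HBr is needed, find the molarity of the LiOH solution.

0.0702 M

n(HBr) delivered = 0.1201 x 0.02378 = 0.002856 mol.
For a 1:1 reaction, n(LiOH) = 0.002856 mol.
[LiOH] = 0.002856 mol / 0.04071 L = 0.0702 M.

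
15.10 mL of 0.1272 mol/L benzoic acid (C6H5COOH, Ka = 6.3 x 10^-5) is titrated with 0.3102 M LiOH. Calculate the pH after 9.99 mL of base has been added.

n(acid) = 0.1272 x 0.01510 = 0.001921 mol; n(LiOH) added = 0.3102 x 0.009990 = 0.003099 mol.
Base is in excess by 0.003099 - 0.001921 = 0.001178 mol in a total volume of 0.02509 L.
[OH^-] = 0.001178/0.02509 = 0.04696 M, so pOH = 1.33 and pH = 14.00 - 1.33 = 12.67.

12.67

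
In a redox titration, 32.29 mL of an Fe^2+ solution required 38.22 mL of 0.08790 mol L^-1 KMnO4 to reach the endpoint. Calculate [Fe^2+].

0.520 M

n(KMnO4) = 0.08790 x 0.03822 = 0.003360 mol.
From the balanced equation, 1 mol KMnO4 reacts with 5 mol Fe^2+, so n(Fe^2+) = 0.003360 x 5/1 = 0.01680 mol.
[Fe^2+] = 0.01680 / 0.03229 L = 0.520 M.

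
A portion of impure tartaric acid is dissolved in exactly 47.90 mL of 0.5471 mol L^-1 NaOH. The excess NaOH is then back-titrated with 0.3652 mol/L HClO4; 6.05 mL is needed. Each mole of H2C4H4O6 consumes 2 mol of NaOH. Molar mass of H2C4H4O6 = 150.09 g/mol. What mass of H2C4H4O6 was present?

Total n(NaOH) added = 0.5471 x 0.04790 = 0.02621 mol.
n(HClO4) used = 0.3652 x 0.006050 = 0.002209 mol, which equals the excess n(NaOH).
So n(NaOH) consumed by the sample = 0.02621 - 0.002209 = 0.02400 mol.
n(H2C4H4O6) = 0.02400 / 2 = 0.01200 mol.
mass = 0.01200 mol x 150.09 g/mol = 1.80 g.

1.80 g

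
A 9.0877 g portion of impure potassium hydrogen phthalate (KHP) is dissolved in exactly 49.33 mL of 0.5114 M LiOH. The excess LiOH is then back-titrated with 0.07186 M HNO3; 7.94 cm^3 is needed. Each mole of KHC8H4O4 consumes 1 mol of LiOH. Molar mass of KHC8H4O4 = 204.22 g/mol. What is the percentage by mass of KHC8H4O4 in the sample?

Total n(LiOH) added = 0.5114 x 0.04933 = 0.02523 mol.
n(HNO3) used = 0.07186 x 0.007940 = 0.0005706 mol, which equals the excess n(LiOH).
So n(LiOH) consumed by the sample = 0.02523 - 0.0005706 = 0.02466 mol.
n(KHC8H4O4) = 0.02466 / 1 = 0.02466 mol.
mass KHC8H4O4 = 0.02466 x 204.22 = 5.035 g, so %KHC8H4O4 = 5.035/9.0877 x 100 = 55.4%.

55.4%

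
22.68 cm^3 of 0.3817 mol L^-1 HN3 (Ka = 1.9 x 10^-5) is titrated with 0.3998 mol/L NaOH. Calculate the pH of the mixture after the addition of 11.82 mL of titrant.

Initial n(HN3) = 0.3817 x 0.02268 = 0.008657 mol.
n(NaOH) added = 0.3998 x 0.01182 = 0.004726 mol, converting that many moles of HN3 to N3-.
Remaining n(HN3) = 0.003931 mol; n(N3-) = 0.004726 mol.
By Henderson-Hasselbalch, pH = pKa + log([A^-]/[HA]) = 4.72 + log(0.004726/0.003931) = 4.72 + (+0.08) = 4.80.

4.80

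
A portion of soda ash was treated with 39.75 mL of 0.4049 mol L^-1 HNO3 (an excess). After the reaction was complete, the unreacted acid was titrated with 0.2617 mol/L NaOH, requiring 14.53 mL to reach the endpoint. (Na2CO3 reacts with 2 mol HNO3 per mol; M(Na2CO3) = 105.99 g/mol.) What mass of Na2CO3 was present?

Total n(HNO3) added = 0.4049 x 0.03975 = 0.01609 mol.
n(NaOH) used = 0.2617 x 0.01453 = 0.003803 mol, which equals the excess n(HNO3).
So n(HNO3) consumed by the sample = 0.01609 - 0.003803 = 0.01229 mol.
n(Na2CO3) = 0.01229 / 2 = 0.006146 mol.
mass = 0.006146 mol x 105.99 g/mol = 0.651 g.

0.651 g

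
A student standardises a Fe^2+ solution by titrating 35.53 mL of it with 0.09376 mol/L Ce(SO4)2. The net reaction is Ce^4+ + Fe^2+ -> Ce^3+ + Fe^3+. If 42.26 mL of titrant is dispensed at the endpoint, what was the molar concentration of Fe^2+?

n(Ce(SO4)2) = 0.09376 x 0.04226 = 0.003962 mol.
From the balanced equation, 1 mol Ce(SO4)2 reacts with 1 mol Fe^2+, so n(Fe^2+) = 0.003962 x 1/1 = 0.003962 mol.
[Fe^2+] = 0.003962 / 0.03553 L = 0.112 M.

0.112 M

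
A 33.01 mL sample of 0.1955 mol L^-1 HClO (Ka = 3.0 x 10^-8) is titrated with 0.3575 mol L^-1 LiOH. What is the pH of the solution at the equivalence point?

10.31

n(HClO) = 0.1955 x 0.03301 = 0.006453 mol; V(LiOH) at equivalence = 0.006453/0.3575 = 0.01805 L.
At equivalence all the acid is converted to ClO-; total volume = 0.03301 + 0.01805 = 0.05106 L, so [ClO-] = 0.006453/0.05106 = 0.1264 M.
Kb = Kw/Ka = 1.0e-14 / 3.0 x 10^-8 = 3.33e-7.
[OH^-] = sqrt(Kb x [ClO-]) = sqrt(3.33e-7 x 0.1264) = 0.000205 M.
pOH = 3.69, so pH = 14.00 - 3.69 = 10.31.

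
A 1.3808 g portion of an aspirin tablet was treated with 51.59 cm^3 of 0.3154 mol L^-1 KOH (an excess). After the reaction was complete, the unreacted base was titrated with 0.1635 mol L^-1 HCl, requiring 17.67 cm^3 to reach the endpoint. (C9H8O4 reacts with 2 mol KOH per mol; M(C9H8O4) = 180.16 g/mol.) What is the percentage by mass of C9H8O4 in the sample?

Total n(KOH) added = 0.3154 x 0.05159 = 0.01627 mol.
n(HCl) used = 0.1635 x 0.01767 = 0.002889 mol, which equals the excess n(KOH).
So n(KOH) consumed by the sample = 0.01627 - 0.002889 = 0.01338 mol.
n(C9H8O4) = 0.01338 / 2 = 0.006691 mol.
mass C9H8O4 = 0.006691 x 180.16 = 1.205 g, so %C9H8O4 = 1.205/1.3808 x 100 = 87.3%.

87.3%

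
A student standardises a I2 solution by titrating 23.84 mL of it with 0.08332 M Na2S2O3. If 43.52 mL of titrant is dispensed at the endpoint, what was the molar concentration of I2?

n(Na2S2O3) = 0.08332 x 0.04352 = 0.003626 mol.
From the balanced equation, 2 mol Na2S2O3 reacts with 1 mol I2, so n(I2) = 0.003626 x 1/2 = 0.001813 mol.
[I2] = 0.001813 / 0.02384 L = 0.0761 M.

0.0761 M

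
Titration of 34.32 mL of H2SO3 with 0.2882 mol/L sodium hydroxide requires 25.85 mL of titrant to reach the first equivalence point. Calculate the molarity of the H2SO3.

n(NaOH) = 0.2882 x 0.02585 = 0.007450 mol.
At the first equivalence point, 1 mol OH^- react per mol H2SO3, so n(H2SO3) = 0.007450 / 1 = 0.007450 mol.
[H2SO3] = 0.007450 / 0.03432 L = 0.217 M.

0.217 M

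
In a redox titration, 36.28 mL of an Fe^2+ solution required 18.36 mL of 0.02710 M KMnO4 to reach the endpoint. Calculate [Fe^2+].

n(KMnO4) = 0.02710 x 0.01836 = 0.0004976 mol.
From the balanced equation, 1 mol KMnO4 reacts with 5 mol Fe^2+, so n(Fe^2+) = 0.0004976 x 5/1 = 0.002488 mol.
[Fe^2+] = 0.002488 / 0.03628 L = 0.0686 M.

0.0686 M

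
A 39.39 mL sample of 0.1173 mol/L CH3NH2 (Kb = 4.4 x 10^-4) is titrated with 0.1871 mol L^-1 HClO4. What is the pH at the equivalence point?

5.89

n(CH3NH2) = 0.1173 x 0.03939 = 0.004620 mol; V(HClO4) at equivalence = 0.004620/0.1871 = 0.02470 L.
At equivalence the base is fully converted to CH3NH3+; total volume = 0.06409 L, so [CH3NH3+] = 0.004620/0.06409 = 0.07210 M.
Ka(CH3NH3+) = Kw/Kb = 1.0e-14 / 4.4 x 10^-4 = 2.27e-11.
[H^+] = sqrt(Ka x [CH3NH3+]) = sqrt(2.27e-11 x 0.07210) = 1.28e-6 M.
pH = -log(1.28e-6) = 5.89.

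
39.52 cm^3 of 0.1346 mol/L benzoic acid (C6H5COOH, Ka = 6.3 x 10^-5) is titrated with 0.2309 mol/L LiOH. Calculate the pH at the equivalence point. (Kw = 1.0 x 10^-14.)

n(C6H5COOH) = 0.1346 x 0.03952 = 0.005319 mol; V(LiOH) at equivalence = 0.005319/0.2309 = 0.02304 L.
At equivalence all the acid is converted to C6H5COO-; total volume = 0.03952 + 0.02304 = 0.06256 L, so [C6H5COO-] = 0.005319/0.06256 = 0.08503 M.
Kb = Kw/Ka = 1.0e-14 / 6.3 x 10^-5 = 1.59e-10.
[OH^-] = sqrt(Kb x [C6H5COO-]) = sqrt(1.59e-10 x 0.08503) = 3.67e-6 M.
pOH = 5.43, so pH = 14.00 - 5.43 = 8.57.

8.57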